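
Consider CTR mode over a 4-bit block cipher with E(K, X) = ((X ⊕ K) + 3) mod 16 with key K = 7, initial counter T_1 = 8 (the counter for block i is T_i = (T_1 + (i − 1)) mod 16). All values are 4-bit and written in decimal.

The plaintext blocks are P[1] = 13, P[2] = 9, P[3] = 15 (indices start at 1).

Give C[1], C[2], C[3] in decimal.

CTR encryption: S_i = E(K, T_i) where T_i is the counter for block i; C_i = P_i ⊕ S_i.
C[1]: T = 8, S = E(K, T) = 2; 13 ⊕ 2 = 15.
C[2]: T = 9, S = E(K, T) = 1; 9 ⊕ 1 = 8.
C[3]: T = 10, S = E(K, T) = 0; 15 ⊕ 0 = 15.

C[1] = 15, C[2] = 8, C[3] = 15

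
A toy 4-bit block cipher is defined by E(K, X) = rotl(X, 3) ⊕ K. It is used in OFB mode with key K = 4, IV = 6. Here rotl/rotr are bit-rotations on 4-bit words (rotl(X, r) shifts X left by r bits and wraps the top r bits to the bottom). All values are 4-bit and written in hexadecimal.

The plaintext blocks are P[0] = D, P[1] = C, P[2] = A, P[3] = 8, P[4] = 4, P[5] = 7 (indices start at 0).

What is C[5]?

C[5] = 7

OFB encryption: S_i = E(K, S_{i−1}) with S_{−1} = IV; C_i = P_i ⊕ S_i.
C[0]: S = E(K, 6) = 7; D ⊕ 7 = A.
C[1]: S = E(K, 7) = F; C ⊕ F = 3.
C[2]: S = E(K, F) = B; A ⊕ B = 1.
C[3]: S = E(K, B) = 9; 8 ⊕ 9 = 1.
C[4]: S = E(K, 9) = 8; 4 ⊕ 8 = C.
C[5]: S = E(K, 8) = 0; 7 ⊕ 0 = 7.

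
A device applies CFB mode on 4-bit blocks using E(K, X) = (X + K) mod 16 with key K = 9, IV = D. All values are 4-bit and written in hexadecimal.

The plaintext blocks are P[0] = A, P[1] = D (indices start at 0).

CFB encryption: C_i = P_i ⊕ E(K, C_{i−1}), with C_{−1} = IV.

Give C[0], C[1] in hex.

C[0] = C, C[1] = 8

C[0]: E(K, D) = 6; A ⊕ 6 = C.
C[1]: E(K, C) = 5; D ⊕ 5 = 8.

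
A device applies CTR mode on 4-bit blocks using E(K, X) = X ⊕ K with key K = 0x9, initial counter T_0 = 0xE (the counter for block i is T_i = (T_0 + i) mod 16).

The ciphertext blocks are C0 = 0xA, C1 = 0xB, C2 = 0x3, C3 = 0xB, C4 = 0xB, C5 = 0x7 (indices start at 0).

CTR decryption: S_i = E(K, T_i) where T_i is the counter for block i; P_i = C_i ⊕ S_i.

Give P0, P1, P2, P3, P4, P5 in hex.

P0 = 0xD, P1 = 0xD, P2 = 0xA, P3 = 0x3, P4 = 0x0, P5 = 0xD

P0: T = 0xE, S = E(K, T) = 0x7; 0xA ⊕ 0x7 = 0xD.
P1: T = 0xF, S = E(K, T) = 0x6; 0xB ⊕ 0x6 = 0xD.
P2: T = 0x0, S = E(K, T) = 0x9; 0x3 ⊕ 0x9 = 0xA.
P3: T = 0x1, S = E(K, T) = 0x8; 0xB ⊕ 0x8 = 0x3.
P4: T = 0x2, S = E(K, T) = 0xB; 0xB ⊕ 0xB = 0x0.
P5: T = 0x3, S = E(K, T) = 0xA; 0x7 ⊕ 0xA = 0xD.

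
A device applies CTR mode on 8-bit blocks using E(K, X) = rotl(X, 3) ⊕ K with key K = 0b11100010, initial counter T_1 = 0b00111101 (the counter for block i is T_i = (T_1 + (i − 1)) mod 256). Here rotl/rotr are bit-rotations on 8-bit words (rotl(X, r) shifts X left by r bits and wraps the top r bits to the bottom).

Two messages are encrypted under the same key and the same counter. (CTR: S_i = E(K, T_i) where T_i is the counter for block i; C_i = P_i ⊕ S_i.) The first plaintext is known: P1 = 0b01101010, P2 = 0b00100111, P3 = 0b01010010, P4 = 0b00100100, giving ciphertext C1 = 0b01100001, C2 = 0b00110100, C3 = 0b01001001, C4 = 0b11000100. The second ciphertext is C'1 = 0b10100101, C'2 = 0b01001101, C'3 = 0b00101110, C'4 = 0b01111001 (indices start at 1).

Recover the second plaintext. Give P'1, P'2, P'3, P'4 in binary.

P'1 = 0b10101110, P'2 = 0b01011110, P'3 = 0b00110101, P'4 = 0b10011001

In CTR with a reused counter, both messages share the same keystream S_i, so C_i ⊕ C'_i = P_i ⊕ P'_i and thus P'_i = P_i ⊕ C_i ⊕ C'_i.
P'1: 0b01101010 ⊕ 0b01100001 ⊕ 0b10100101 = 0b10101110.
P'2: 0b00100111 ⊕ 0b00110100 ⊕ 0b01001101 = 0b01011110.
P'3: 0b01010010 ⊕ 0b01001001 ⊕ 0b00101110 = 0b00110101.
P'4: 0b00100100 ⊕ 0b11000100 ⊕ 0b01111001 = 0b10011001.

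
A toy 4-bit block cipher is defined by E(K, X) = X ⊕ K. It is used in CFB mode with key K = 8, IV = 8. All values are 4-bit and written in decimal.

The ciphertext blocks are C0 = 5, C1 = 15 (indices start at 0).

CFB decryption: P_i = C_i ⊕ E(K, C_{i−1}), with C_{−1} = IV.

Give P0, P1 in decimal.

P0 = 5, P1 = 2

P0: E(K, 8) = 0; 5 ⊕ 0 = 5.
P1: E(K, 5) = 13; 15 ⊕ 13 = 2.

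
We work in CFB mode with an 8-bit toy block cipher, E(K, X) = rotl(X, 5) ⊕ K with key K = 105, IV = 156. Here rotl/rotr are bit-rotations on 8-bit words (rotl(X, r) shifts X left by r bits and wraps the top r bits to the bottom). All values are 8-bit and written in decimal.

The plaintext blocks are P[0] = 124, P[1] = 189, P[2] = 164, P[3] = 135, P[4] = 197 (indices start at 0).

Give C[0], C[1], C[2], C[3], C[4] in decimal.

C[0] = 134, C[1] = 4, C[2] = 77, C[3] = 71, C[4] = 68

CFB encryption: C_i = P_i ⊕ E(K, C_{i−1}), with C_{−1} = IV.
C[0]: E(K, 156) = 250; 124 ⊕ 250 = 134.
C[1]: E(K, 134) = 185; 189 ⊕ 185 = 4.
C[2]: E(K, 4) = 233; 164 ⊕ 233 = 77.
C[3]: E(K, 77) = 192; 135 ⊕ 192 = 71.
C[4]: E(K, 71) = 129; 197 ⊕ 129 = 68.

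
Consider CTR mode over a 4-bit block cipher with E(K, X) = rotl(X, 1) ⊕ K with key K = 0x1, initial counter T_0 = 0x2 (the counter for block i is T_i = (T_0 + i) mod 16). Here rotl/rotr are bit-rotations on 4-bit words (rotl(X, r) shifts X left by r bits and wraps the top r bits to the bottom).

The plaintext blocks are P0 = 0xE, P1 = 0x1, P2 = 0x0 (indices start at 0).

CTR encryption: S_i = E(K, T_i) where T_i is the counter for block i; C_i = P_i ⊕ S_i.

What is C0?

C0 = 0xB

C0: T = 0x2, S = E(K, T) = 0x5; 0xE ⊕ 0x5 = 0xB.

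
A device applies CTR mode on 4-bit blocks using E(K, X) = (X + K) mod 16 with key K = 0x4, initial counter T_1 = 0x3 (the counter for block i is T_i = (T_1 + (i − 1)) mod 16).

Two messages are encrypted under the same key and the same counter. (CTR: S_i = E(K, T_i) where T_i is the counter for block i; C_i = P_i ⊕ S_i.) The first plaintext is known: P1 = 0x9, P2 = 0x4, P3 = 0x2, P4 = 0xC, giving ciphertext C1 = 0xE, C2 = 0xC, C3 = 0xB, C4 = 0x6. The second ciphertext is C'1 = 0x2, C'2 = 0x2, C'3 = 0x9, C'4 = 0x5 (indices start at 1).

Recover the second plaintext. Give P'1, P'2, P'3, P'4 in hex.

In CTR with a reused counter, both messages share the same keystream S_i, so C_i ⊕ C'_i = P_i ⊕ P'_i and thus P'_i = P_i ⊕ C_i ⊕ C'_i.
P'1: 0x9 ⊕ 0xE ⊕ 0x2 = 0x5.
P'2: 0x4 ⊕ 0xC ⊕ 0x2 = 0xA.
P'3: 0x2 ⊕ 0xB ⊕ 0x9 = 0x0.
P'4: 0xC ⊕ 0x6 ⊕ 0x5 = 0xF.

P'1 = 0x5, P'2 = 0xA, P'3 = 0x0, P'4 = 0xF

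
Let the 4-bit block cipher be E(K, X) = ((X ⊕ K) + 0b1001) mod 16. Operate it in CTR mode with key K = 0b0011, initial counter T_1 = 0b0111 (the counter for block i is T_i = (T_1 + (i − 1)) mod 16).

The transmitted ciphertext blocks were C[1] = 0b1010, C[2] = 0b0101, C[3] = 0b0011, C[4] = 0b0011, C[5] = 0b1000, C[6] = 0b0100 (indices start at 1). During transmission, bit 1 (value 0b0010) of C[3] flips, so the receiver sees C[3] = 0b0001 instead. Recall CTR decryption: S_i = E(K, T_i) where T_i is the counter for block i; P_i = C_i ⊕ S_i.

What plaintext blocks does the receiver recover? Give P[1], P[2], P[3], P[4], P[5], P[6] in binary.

Only C[3] changed, to 0b0001. In CTR, a change in C_i flips the same bit in P_i only; the keystream is unaffected. Decrypting the received ciphertext:
P[1]: T = 0b0111, S = E(K, T) = 0b1101; 0b1010 ⊕ 0b1101 = 0b0111.
P[2]: T = 0b1000, S = E(K, T) = 0b0100; 0b0101 ⊕ 0b0100 = 0b0001.
P[3]: T = 0b1001, S = E(K, T) = 0b0011; 0b0001 ⊕ 0b0011 = 0b0010.
P[4]: T = 0b1010, S = E(K, T) = 0b0010; 0b0011 ⊕ 0b0010 = 0b0001.
P[5]: T = 0b1011, S = E(K, T) = 0b0001; 0b1000 ⊕ 0b0001 = 0b1001.
P[6]: T = 0b1100, S = E(K, T) = 0b1000; 0b0100 ⊕ 0b1000 = 0b1100.
Blocks that differ from the original plaintext: P[3].

P[1] = 0b0111, P[2] = 0b0001, P[3] = 0b0010, P[4] = 0b0001, P[5] = 0b1001, P[6] = 0b1100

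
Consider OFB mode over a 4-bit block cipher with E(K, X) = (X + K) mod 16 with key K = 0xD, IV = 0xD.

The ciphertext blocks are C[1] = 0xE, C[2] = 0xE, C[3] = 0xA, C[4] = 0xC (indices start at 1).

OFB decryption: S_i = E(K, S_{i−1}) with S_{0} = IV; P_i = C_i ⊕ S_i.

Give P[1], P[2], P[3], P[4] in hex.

P[1] = 0x4, P[2] = 0x9, P[3] = 0xE, P[4] = 0xD

P[1]: S = E(K, 0xD) = 0xA; 0xE ⊕ 0xA = 0x4.
P[2]: S = E(K, 0xA) = 0x7; 0xE ⊕ 0x7 = 0x9.
P[3]: S = E(K, 0x7) = 0x4; 0xA ⊕ 0x4 = 0xE.
P[4]: S = E(K, 0x4) = 0x1; 0xC ⊕ 0x1 = 0xD.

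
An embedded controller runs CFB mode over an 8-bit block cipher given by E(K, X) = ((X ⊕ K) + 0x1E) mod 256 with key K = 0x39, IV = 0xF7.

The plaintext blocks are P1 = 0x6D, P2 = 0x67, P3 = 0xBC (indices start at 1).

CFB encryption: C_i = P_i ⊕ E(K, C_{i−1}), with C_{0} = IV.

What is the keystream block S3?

0xA6

C1: E(K, 0xF7) = 0xEC; 0x6D ⊕ 0xEC = 0x81.
C2: E(K, 0x81) = 0xD6; 0x67 ⊕ 0xD6 = 0xB1.
C3: E(K, 0xB1) = 0xA6; 0xBC ⊕ 0xA6 = 0x1A.
So S3 = 0xA6.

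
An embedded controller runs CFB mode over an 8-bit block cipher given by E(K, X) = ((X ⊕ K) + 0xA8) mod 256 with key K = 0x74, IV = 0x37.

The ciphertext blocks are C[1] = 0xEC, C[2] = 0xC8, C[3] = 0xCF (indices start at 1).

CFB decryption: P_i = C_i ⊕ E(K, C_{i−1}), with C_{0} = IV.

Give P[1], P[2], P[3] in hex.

P[1]: E(K, 0x37) = 0xEB; 0xEC ⊕ 0xEB = 0x07.
P[2]: E(K, 0xEC) = 0x40; 0xC8 ⊕ 0x40 = 0x88.
P[3]: E(K, 0xC8) = 0x64; 0xCF ⊕ 0x64 = 0xAB.

P[1] = 0x07, P[2] = 0x88, P[3] = 0xAB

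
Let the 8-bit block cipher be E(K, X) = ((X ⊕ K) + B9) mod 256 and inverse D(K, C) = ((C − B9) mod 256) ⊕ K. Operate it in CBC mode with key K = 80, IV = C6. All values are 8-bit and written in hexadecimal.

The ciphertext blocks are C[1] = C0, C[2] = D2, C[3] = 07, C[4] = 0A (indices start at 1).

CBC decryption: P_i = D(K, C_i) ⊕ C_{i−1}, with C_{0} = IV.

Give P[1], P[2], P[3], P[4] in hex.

P[1]: D(K, C0) = 87; 87 ⊕ C6 = 41.
P[2]: D(K, D2) = 99; 99 ⊕ C0 = 59.
P[3]: D(K, 07) = CE; CE ⊕ D2 = 1C.
P[4]: D(K, 0A) = D1; D1 ⊕ 07 = D6.

P[1] = 41, P[2] = 59, P[3] = 1C, P[4] = D6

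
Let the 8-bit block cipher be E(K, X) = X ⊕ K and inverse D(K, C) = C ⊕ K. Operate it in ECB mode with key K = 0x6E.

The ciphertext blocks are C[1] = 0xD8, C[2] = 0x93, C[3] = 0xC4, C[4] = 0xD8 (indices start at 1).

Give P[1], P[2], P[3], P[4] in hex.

ECB decryption: P_i = D(K, C_i).
P[1]: D(K, 0xD8) = 0xB6.
P[2]: D(K, 0x93) = 0xFD.
P[3]: D(K, 0xC4) = 0xAA.
P[4]: D(K, 0xD8) = 0xB6.

P[1] = 0xB6, P[2] = 0xFD, P[3] = 0xAA, P[4] = 0xB6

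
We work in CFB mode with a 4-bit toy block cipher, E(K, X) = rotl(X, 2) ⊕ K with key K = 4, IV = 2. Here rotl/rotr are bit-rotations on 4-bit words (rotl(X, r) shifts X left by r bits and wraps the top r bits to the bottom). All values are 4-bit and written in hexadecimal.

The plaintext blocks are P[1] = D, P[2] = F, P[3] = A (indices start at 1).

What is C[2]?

CFB encryption: C_i = P_i ⊕ E(K, C_{i−1}), with C_{0} = IV.
C[1]: E(K, 2) = C; D ⊕ C = 1.
C[2]: E(K, 1) = 0; F ⊕ 0 = F.

C[2] = F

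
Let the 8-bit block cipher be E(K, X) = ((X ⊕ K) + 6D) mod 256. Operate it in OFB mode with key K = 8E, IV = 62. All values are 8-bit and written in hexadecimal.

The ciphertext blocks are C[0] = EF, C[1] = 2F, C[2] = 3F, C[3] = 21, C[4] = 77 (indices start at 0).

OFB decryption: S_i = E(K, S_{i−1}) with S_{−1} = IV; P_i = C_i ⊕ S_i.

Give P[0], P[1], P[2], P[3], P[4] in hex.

P[0]: S = E(K, 62) = 59; EF ⊕ 59 = B6.
P[1]: S = E(K, 59) = 44; 2F ⊕ 44 = 6B.
P[2]: S = E(K, 44) = 37; 3F ⊕ 37 = 08.
P[3]: S = E(K, 37) = 26; 21 ⊕ 26 = 07.
P[4]: S = E(K, 26) = 15; 77 ⊕ 15 = 62.

P[0] = B6, P[1] = 6B, P[2] = 08, P[3] = 07, P[4] = 62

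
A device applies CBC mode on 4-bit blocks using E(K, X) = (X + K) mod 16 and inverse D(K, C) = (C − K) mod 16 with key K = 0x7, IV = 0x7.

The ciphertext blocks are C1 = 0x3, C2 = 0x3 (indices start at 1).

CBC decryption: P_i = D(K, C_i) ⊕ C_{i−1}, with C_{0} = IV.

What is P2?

P2: D(K, 0x3) = 0xC; 0xC ⊕ 0x3 = 0xF.

P2 = 0xF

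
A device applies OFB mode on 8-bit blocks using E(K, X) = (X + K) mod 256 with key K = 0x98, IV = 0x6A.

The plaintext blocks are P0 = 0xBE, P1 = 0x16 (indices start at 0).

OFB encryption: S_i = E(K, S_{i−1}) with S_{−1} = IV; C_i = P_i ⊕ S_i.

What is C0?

C0: S = E(K, 0x6A) = 0x02; 0xBE ⊕ 0x02 = 0xBC.

C0 = 0xBC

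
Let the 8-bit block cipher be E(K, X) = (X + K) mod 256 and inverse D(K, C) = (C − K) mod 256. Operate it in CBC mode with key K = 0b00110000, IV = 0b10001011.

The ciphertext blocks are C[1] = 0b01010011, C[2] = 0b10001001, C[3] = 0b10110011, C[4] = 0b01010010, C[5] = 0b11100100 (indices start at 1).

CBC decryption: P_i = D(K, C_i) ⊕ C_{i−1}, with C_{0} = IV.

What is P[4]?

P[4] = 0b10010001

P[4]: D(K, 0b01010010) = 0b00100010; 0b00100010 ⊕ 0b10110011 = 0b10010001.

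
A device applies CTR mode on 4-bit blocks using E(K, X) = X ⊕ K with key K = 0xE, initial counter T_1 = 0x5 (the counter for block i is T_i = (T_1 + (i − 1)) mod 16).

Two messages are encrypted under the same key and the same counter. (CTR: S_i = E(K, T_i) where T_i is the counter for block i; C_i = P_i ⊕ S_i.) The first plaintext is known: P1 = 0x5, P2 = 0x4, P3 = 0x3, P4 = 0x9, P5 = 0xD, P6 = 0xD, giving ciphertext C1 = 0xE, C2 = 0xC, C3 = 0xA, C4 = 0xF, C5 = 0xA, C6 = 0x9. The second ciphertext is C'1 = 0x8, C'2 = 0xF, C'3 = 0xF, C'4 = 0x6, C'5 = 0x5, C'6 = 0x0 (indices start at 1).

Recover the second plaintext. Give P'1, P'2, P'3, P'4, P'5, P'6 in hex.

P'1 = 0x3, P'2 = 0x7, P'3 = 0x6, P'4 = 0x0, P'5 = 0x2, P'6 = 0x4

In CTR with a reused counter, both messages share the same keystream S_i, so C_i ⊕ C'_i = P_i ⊕ P'_i and thus P'_i = P_i ⊕ C_i ⊕ C'_i.
P'1: 0x5 ⊕ 0xE ⊕ 0x8 = 0x3.
P'2: 0x4 ⊕ 0xC ⊕ 0xF = 0x7.
P'3: 0x3 ⊕ 0xA ⊕ 0xF = 0x6.
P'4: 0x9 ⊕ 0xF ⊕ 0x6 = 0x0.
P'5: 0xD ⊕ 0xA ⊕ 0x5 = 0x2.
P'6: 0xD ⊕ 0x9 ⊕ 0x0 = 0x4.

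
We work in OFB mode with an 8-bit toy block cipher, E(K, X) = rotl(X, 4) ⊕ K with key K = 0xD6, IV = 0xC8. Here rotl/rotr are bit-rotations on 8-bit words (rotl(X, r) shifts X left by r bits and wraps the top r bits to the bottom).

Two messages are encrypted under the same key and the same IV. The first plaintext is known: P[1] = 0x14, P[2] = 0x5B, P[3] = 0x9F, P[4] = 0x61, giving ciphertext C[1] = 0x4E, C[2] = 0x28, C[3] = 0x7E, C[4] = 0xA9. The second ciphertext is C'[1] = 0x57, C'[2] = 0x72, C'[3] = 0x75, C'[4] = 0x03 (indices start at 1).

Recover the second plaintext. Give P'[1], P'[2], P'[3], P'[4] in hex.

In OFB with a reused IV, both messages share the same keystream S_i, so C_i ⊕ C'_i = P_i ⊕ P'_i and thus P'_i = P_i ⊕ C_i ⊕ C'_i.
P'[1]: 0x14 ⊕ 0x4E ⊕ 0x57 = 0x0D.
P'[2]: 0x5B ⊕ 0x28 ⊕ 0x72 = 0x01.
P'[3]: 0x9F ⊕ 0x7E ⊕ 0x75 = 0x94.
P'[4]: 0x61 ⊕ 0xA9 ⊕ 0x03 = 0xCB.

P'[1] = 0x0D, P'[2] = 0x01, P'[3] = 0x94, P'[4] = 0xCB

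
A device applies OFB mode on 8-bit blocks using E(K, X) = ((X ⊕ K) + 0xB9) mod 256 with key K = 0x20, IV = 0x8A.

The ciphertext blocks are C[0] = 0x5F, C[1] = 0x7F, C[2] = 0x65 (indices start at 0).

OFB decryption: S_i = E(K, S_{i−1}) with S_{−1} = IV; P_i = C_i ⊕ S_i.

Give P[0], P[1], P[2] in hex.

P[0]: S = E(K, 0x8A) = 0x63; 0x5F ⊕ 0x63 = 0x3C.
P[1]: S = E(K, 0x63) = 0xFC; 0x7F ⊕ 0xFC = 0x83.
P[2]: S = E(K, 0xFC) = 0x95; 0x65 ⊕ 0x95 = 0xF0.

P[0] = 0x3C, P[1] = 0x83, P[2] = 0xF0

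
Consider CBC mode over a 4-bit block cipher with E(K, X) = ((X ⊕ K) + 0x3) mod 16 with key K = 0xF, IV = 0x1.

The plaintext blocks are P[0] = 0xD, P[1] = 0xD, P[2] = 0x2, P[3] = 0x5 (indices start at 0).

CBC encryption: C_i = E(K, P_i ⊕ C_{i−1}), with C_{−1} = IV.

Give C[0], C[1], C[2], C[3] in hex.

C[0]: P[0] ⊕ 0x1 = 0xC; E(K, 0xC) = 0x6.
C[1]: P[1] ⊕ 0x6 = 0xB; E(K, 0xB) = 0x7.
C[2]: P[2] ⊕ 0x7 = 0x5; E(K, 0x5) = 0xD.
C[3]: P[3] ⊕ 0xD = 0x8; E(K, 0x8) = 0xA.

C[0] = 0x6, C[1] = 0x7, C[2] = 0xD, C[3] = 0xA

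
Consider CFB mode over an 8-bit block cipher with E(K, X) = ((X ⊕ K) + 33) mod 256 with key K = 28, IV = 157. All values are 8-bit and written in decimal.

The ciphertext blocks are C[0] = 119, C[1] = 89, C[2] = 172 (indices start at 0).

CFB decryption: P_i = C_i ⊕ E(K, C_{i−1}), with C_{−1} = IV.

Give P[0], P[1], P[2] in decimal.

P[0]: E(K, 157) = 162; 119 ⊕ 162 = 213.
P[1]: E(K, 119) = 140; 89 ⊕ 140 = 213.
P[2]: E(K, 89) = 102; 172 ⊕ 102 = 202.

P[0] = 213, P[1] = 213, P[2] = 202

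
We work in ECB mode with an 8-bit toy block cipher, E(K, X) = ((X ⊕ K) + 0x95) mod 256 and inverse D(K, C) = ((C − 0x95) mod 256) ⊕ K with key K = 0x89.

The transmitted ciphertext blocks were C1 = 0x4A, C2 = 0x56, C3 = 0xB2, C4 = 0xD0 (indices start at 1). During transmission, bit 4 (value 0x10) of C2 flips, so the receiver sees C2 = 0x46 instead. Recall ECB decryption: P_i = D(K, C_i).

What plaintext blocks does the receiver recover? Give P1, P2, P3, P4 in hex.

Only C2 changed, to 0x46. In ECB, a change in C_i affects only P_i. Decrypting the received ciphertext:
P1: D(K, 0x4A) = 0x3C.
P2: D(K, 0x46) = 0x38.
P3: D(K, 0xB2) = 0x94.
P4: D(K, 0xD0) = 0xB2.
Blocks that differ from the original plaintext: P2.

P1 = 0x3C, P2 = 0x38, P3 = 0x94, P4 = 0xB2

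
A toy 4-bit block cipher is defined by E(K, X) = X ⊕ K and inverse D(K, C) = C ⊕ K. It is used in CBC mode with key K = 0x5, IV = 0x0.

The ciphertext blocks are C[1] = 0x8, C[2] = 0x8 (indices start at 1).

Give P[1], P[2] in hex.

P[1] = 0xD, P[2] = 0x5

CBC decryption: P_i = D(K, C_i) ⊕ C_{i−1}, with C_{0} = IV.
P[1]: D(K, 0x8) = 0xD; 0xD ⊕ 0x0 = 0xD.
P[2]: D(K, 0x8) = 0xD; 0xD ⊕ 0x8 = 0x5.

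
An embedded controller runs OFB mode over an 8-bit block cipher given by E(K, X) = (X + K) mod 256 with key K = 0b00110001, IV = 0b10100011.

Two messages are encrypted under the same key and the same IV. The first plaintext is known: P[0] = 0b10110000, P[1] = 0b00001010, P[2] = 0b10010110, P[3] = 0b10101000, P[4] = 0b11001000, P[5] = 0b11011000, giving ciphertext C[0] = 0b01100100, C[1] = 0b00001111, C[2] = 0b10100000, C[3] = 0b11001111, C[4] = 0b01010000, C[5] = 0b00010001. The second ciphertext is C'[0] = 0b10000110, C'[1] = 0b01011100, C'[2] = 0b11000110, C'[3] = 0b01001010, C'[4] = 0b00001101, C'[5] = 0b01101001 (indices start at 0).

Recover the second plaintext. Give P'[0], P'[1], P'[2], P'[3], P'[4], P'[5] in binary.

P'[0] = 0b01010010, P'[1] = 0b01011001, P'[2] = 0b11110000, P'[3] = 0b00101101, P'[4] = 0b10010101, P'[5] = 0b10100000

In OFB with a reused IV, both messages share the same keystream S_i, so C_i ⊕ C'_i = P_i ⊕ P'_i and thus P'_i = P_i ⊕ C_i ⊕ C'_i.
P'[0]: 0b10110000 ⊕ 0b01100100 ⊕ 0b10000110 = 0b01010010.
P'[1]: 0b00001010 ⊕ 0b00001111 ⊕ 0b01011100 = 0b01011001.
P'[2]: 0b10010110 ⊕ 0b10100000 ⊕ 0b11000110 = 0b11110000.
P'[3]: 0b10101000 ⊕ 0b11001111 ⊕ 0b01001010 = 0b00101101.
P'[4]: 0b11001000 ⊕ 0b01010000 ⊕ 0b00001101 = 0b10010101.
P'[5]: 0b11011000 ⊕ 0b00010001 ⊕ 0b01101001 = 0b10100000.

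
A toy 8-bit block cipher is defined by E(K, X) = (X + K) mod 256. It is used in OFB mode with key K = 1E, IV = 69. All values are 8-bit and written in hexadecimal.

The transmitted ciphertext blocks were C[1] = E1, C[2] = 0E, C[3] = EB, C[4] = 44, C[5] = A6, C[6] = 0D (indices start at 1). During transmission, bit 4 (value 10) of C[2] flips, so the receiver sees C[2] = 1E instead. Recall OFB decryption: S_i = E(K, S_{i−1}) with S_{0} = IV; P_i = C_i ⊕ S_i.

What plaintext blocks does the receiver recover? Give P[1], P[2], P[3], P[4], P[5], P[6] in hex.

Only C[2] changed, to 1E. In OFB, a change in C_i flips the same bit in P_i only; the keystream is unaffected. Decrypting the received ciphertext:
P[1]: S = E(K, 69) = 87; E1 ⊕ 87 = 66.
P[2]: S = E(K, 87) = A5; 1E ⊕ A5 = BB.
P[3]: S = E(K, A5) = C3; EB ⊕ C3 = 28.
P[4]: S = E(K, C3) = E1; 44 ⊕ E1 = A5.
P[5]: S = E(K, E1) = FF; A6 ⊕ FF = 59.
P[6]: S = E(K, FF) = 1D; 0D ⊕ 1D = 10.
Blocks that differ from the original plaintext: P[2].

P[1] = 66, P[2] = BB, P[3] = 28, P[4] = A5, P[5] = 59, P[6] = 10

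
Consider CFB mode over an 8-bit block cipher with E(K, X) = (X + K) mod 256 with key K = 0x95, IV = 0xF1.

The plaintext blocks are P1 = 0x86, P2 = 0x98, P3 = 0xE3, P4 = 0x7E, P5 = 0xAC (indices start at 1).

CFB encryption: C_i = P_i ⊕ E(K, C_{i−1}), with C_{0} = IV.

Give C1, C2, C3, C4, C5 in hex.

C1: E(K, 0xF1) = 0x86; 0x86 ⊕ 0x86 = 0x00.
C2: E(K, 0x00) = 0x95; 0x98 ⊕ 0x95 = 0x0D.
C3: E(K, 0x0D) = 0xA2; 0xE3 ⊕ 0xA2 = 0x41.
C4: E(K, 0x41) = 0xD6; 0x7E ⊕ 0xD6 = 0xA8.
C5: E(K, 0xA8) = 0x3D; 0xAC ⊕ 0x3D = 0x91.

C1 = 0x00, C2 = 0x0D, C3 = 0x41, C4 = 0xA8, C5 = 0x91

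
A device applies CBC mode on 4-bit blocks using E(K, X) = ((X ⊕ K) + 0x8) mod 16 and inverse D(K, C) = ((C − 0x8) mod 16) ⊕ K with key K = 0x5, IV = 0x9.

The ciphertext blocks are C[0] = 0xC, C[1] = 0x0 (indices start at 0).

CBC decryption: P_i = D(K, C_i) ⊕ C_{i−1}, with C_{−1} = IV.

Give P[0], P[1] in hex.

P[0] = 0x8, P[1] = 0x1

P[0]: D(K, 0xC) = 0x1; 0x1 ⊕ 0x9 = 0x8.
P[1]: D(K, 0x0) = 0xD; 0xD ⊕ 0xC = 0x1.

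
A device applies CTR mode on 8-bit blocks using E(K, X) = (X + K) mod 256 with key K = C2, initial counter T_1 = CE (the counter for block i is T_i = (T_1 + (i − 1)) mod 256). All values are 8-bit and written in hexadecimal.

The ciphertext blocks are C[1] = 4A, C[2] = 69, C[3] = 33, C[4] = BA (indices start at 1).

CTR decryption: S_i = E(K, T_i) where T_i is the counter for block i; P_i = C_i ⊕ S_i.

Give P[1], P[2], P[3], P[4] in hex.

P[1] = DA, P[2] = F8, P[3] = A1, P[4] = 29

P[1]: T = CE, S = E(K, T) = 90; 4A ⊕ 90 = DA.
P[2]: T = CF, S = E(K, T) = 91; 69 ⊕ 91 = F8.
P[3]: T = D0, S = E(K, T) = 92; 33 ⊕ 92 = A1.
P[4]: T = D1, S = E(K, T) = 93; BA ⊕ 93 = 29.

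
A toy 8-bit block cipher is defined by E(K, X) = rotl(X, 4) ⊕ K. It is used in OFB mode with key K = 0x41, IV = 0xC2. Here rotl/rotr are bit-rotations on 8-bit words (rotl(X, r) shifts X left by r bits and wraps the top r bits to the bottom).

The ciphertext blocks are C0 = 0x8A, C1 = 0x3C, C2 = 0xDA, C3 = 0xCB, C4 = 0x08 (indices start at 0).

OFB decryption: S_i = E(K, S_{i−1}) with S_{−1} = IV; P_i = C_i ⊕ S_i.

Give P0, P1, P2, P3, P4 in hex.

P0: S = E(K, 0xC2) = 0x6D; 0x8A ⊕ 0x6D = 0xE7.
P1: S = E(K, 0x6D) = 0x97; 0x3C ⊕ 0x97 = 0xAB.
P2: S = E(K, 0x97) = 0x38; 0xDA ⊕ 0x38 = 0xE2.
P3: S = E(K, 0x38) = 0xC2; 0xCB ⊕ 0xC2 = 0x09.
P4: S = E(K, 0xC2) = 0x6D; 0x08 ⊕ 0x6D = 0x65.

P0 = 0xE7, P1 = 0xAB, P2 = 0xE2, P3 = 0x09, P4 = 0x65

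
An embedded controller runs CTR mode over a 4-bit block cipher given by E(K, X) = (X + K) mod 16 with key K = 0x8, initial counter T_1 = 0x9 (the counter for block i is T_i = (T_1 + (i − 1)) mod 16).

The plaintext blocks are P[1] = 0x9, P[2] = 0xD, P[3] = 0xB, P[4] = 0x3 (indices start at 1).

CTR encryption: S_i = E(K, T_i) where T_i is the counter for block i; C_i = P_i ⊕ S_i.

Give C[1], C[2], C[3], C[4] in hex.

C[1] = 0x8, C[2] = 0xF, C[3] = 0x8, C[4] = 0x7

C[1]: T = 0x9, S = E(K, T) = 0x1; 0x9 ⊕ 0x1 = 0x8.
C[2]: T = 0xA, S = E(K, T) = 0x2; 0xD ⊕ 0x2 = 0xF.
C[3]: T = 0xB, S = E(K, T) = 0x3; 0xB ⊕ 0x3 = 0x8.
C[4]: T = 0xC, S = E(K, T) = 0x4; 0x3 ⊕ 0x4 = 0x7.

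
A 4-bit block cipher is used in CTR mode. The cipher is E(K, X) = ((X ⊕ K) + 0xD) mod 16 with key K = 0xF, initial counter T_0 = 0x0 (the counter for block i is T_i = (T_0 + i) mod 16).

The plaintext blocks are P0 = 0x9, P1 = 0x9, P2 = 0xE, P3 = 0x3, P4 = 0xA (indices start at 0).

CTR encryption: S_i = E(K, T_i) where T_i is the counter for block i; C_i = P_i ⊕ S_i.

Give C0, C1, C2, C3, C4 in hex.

C0 = 0x5, C1 = 0x2, C2 = 0x4, C3 = 0xA, C4 = 0x2

C0: T = 0x0, S = E(K, T) = 0xC; 0x9 ⊕ 0xC = 0x5.
C1: T = 0x1, S = E(K, T) = 0xB; 0x9 ⊕ 0xB = 0x2.
C2: T = 0x2, S = E(K, T) = 0xA; 0xE ⊕ 0xA = 0x4.
C3: T = 0x3, S = E(K, T) = 0x9; 0x3 ⊕ 0x9 = 0xA.
C4: T = 0x4, S = E(K, T) = 0x8; 0xA ⊕ 0x8 = 0x2.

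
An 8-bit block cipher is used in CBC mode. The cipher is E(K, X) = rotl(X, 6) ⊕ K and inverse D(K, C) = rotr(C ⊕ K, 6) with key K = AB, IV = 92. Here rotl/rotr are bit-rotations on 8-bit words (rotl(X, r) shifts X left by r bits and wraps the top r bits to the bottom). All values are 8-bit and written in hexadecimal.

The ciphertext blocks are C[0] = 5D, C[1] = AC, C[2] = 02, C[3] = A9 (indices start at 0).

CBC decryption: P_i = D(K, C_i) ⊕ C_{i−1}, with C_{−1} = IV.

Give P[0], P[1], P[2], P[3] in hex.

P[0]: D(K, 5D) = DB; DB ⊕ 92 = 49.
P[1]: D(K, AC) = 1C; 1C ⊕ 5D = 41.
P[2]: D(K, 02) = A6; A6 ⊕ AC = 0A.
P[3]: D(K, A9) = 08; 08 ⊕ 02 = 0A.

P[0] = 49, P[1] = 41, P[2] = 0A, P[3] = 0A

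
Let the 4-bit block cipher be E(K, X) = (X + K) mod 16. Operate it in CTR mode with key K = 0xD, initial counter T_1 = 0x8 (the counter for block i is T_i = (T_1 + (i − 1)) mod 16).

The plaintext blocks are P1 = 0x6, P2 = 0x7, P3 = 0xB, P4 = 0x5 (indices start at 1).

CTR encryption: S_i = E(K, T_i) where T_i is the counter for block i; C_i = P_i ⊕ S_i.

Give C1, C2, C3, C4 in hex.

C1 = 0x3, C2 = 0x1, C3 = 0xC, C4 = 0xD

C1: T = 0x8, S = E(K, T) = 0x5; 0x6 ⊕ 0x5 = 0x3.
C2: T = 0x9, S = E(K, T) = 0x6; 0x7 ⊕ 0x6 = 0x1.
C3: T = 0xA, S = E(K, T) = 0x7; 0xB ⊕ 0x7 = 0xC.
C4: T = 0xB, S = E(K, T) = 0x8; 0x5 ⊕ 0x8 = 0xD.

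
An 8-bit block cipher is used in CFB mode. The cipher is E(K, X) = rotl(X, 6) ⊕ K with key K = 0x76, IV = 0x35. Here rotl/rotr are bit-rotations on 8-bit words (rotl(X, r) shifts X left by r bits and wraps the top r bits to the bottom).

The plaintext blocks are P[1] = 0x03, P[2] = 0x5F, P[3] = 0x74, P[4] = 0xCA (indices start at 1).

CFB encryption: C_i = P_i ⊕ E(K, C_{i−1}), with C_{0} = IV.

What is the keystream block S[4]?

0x84

C[1]: E(K, 0x35) = 0x3B; 0x03 ⊕ 0x3B = 0x38.
C[2]: E(K, 0x38) = 0x78; 0x5F ⊕ 0x78 = 0x27.
C[3]: E(K, 0x27) = 0xBF; 0x74 ⊕ 0xBF = 0xCB.
C[4]: E(K, 0xCB) = 0x84; 0xCA ⊕ 0x84 = 0x4E.
So S[4] = 0x84.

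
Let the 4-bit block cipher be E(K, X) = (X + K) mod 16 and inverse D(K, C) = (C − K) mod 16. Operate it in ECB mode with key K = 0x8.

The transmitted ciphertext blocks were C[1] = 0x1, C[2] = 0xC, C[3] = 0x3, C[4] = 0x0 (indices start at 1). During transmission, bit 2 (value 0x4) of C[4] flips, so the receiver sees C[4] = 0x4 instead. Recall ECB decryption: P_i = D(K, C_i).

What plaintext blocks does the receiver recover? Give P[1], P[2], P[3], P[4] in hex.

P[1] = 0x9, P[2] = 0x4, P[3] = 0xB, P[4] = 0xC

Only C[4] changed, to 0x4. In ECB, a change in C_i affects only P_i. Decrypting the received ciphertext:
P[1]: D(K, 0x1) = 0x9.
P[2]: D(K, 0xC) = 0x4.
P[3]: D(K, 0x3) = 0xB.
P[4]: D(K, 0x4) = 0xC.
Blocks that differ from the original plaintext: P[4].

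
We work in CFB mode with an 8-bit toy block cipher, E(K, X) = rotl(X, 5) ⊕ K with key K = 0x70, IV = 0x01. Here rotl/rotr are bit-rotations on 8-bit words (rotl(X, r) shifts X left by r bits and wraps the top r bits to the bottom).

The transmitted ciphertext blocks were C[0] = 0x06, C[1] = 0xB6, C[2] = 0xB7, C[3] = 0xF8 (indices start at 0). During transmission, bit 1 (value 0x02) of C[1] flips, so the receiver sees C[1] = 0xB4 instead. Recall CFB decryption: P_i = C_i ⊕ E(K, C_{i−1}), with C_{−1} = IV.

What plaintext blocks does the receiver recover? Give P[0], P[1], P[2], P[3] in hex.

Only C[1] changed, to 0xB4. In CFB, a change in C_i flips the same bit in P_i and garbles P_{i+1}. Decrypting the received ciphertext:
P[0]: E(K, 0x01) = 0x50; 0x06 ⊕ 0x50 = 0x56.
P[1]: E(K, 0x06) = 0xB0; 0xB4 ⊕ 0xB0 = 0x04.
P[2]: E(K, 0xB4) = 0xE6; 0xB7 ⊕ 0xE6 = 0x51.
P[3]: E(K, 0xB7) = 0x86; 0xF8 ⊕ 0x86 = 0x7E.
Blocks that differ from the original plaintext: P[1], P[2].

P[0] = 0x56, P[1] = 0x04, P[2] = 0x51, P[3] = 0x7E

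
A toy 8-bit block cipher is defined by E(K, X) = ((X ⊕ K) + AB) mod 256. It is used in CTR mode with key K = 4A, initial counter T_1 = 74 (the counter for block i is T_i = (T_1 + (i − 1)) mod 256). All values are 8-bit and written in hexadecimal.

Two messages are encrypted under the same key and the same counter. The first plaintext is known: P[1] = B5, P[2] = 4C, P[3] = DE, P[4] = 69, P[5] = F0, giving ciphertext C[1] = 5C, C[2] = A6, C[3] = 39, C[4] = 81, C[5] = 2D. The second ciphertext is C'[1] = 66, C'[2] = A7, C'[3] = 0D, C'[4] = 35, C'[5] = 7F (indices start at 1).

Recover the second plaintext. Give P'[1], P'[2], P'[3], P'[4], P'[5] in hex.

P'[1] = 8F, P'[2] = 4D, P'[3] = EA, P'[4] = DD, P'[5] = A2

In CTR with a reused counter, both messages share the same keystream S_i, so C_i ⊕ C'_i = P_i ⊕ P'_i and thus P'_i = P_i ⊕ C_i ⊕ C'_i.
P'[1]: B5 ⊕ 5C ⊕ 66 = 8F.
P'[2]: 4C ⊕ A6 ⊕ A7 = 4D.
P'[3]: DE ⊕ 39 ⊕ 0D = EA.
P'[4]: 69 ⊕ 81 ⊕ 35 = DD.
P'[5]: F0 ⊕ 2D ⊕ 7F = A2.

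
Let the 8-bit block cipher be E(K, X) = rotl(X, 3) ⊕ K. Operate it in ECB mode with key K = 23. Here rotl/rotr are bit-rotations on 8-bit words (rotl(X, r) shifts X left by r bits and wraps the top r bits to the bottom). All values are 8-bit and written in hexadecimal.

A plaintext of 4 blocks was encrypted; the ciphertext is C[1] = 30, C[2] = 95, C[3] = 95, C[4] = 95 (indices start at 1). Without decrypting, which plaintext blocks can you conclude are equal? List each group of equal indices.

P[2] = P[3] = P[4]

ECB encrypts each block independently with the same key, so equal ciphertext blocks imply equal plaintext blocks.
C[2] = C[3] = C[4] = 95, so P[2] = P[3] = P[4].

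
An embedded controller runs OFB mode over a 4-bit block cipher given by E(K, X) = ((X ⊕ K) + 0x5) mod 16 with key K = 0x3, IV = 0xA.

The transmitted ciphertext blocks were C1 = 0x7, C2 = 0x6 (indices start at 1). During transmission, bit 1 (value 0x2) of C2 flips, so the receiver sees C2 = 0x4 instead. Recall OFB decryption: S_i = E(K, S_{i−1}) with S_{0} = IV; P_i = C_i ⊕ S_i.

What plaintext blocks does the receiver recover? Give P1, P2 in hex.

P1 = 0x9, P2 = 0x6

Only C2 changed, to 0x4. In OFB, a change in C_i flips the same bit in P_i only; the keystream is unaffected. Decrypting the received ciphertext:
P1: S = E(K, 0xA) = 0xE; 0x7 ⊕ 0xE = 0x9.
P2: S = E(K, 0xE) = 0x2; 0x4 ⊕ 0x2 = 0x6.
Blocks that differ from the original plaintext: P2.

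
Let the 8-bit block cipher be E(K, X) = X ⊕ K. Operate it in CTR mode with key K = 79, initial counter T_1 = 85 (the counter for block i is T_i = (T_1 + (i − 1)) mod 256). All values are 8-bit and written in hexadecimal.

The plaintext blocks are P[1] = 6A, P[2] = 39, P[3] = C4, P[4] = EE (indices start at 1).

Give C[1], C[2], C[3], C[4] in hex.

C[1] = 96, C[2] = C6, C[3] = 3A, C[4] = 1F

CTR encryption: S_i = E(K, T_i) where T_i is the counter for block i; C_i = P_i ⊕ S_i.
C[1]: T = 85, S = E(K, T) = FC; 6A ⊕ FC = 96.
C[2]: T = 86, S = E(K, T) = FF; 39 ⊕ FF = C6.
C[3]: T = 87, S = E(K, T) = FE; C4 ⊕ FE = 3A.
C[4]: T = 88, S = E(K, T) = F1; EE ⊕ F1 = 1F.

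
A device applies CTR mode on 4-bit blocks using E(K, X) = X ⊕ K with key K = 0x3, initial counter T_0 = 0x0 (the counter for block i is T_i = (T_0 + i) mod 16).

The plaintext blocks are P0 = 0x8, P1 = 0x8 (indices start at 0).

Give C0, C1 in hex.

C0 = 0xB, C1 = 0xA

CTR encryption: S_i = E(K, T_i) where T_i is the counter for block i; C_i = P_i ⊕ S_i.
C0: T = 0x0, S = E(K, T) = 0x3; 0x8 ⊕ 0x3 = 0xB.
C1: T = 0x1, S = E(K, T) = 0x2; 0x8 ⊕ 0x2 = 0xA.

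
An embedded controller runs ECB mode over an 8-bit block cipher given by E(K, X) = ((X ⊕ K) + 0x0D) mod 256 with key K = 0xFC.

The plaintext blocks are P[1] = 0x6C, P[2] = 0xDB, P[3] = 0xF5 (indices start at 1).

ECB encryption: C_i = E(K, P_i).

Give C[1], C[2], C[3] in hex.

C[1] = 0x9D, C[2] = 0x34, C[3] = 0x16

C[1]: E(K, 0x6C) = 0x9D.
C[2]: E(K, 0xDB) = 0x34.
C[3]: E(K, 0xF5) = 0x16.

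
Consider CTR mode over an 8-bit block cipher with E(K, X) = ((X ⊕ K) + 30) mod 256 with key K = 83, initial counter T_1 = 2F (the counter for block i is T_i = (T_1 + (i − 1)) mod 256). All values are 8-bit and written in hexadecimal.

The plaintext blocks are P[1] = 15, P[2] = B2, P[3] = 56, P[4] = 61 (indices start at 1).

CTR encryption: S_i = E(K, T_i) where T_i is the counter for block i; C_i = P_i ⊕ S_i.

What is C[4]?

C[1]: T = 2F, S = E(K, T) = DC; 15 ⊕ DC = C9.
C[2]: T = 30, S = E(K, T) = E3; B2 ⊕ E3 = 51.
C[3]: T = 31, S = E(K, T) = E2; 56 ⊕ E2 = B4.
C[4]: T = 32, S = E(K, T) = E1; 61 ⊕ E1 = 80.

C[4] = 80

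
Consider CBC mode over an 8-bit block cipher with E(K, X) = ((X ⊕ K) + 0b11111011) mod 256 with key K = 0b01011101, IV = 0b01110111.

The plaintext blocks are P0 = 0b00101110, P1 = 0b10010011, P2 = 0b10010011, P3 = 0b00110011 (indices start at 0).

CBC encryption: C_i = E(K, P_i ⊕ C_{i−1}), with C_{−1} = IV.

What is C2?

C0: P0 ⊕ 0b01110111 = 0b01011001; E(K, 0b01011001) = 0b11111111.
C1: P1 ⊕ 0b11111111 = 0b01101100; E(K, 0b01101100) = 0b00101100.
C2: P2 ⊕ 0b00101100 = 0b10111111; E(K, 0b10111111) = 0b11011101.

C2 = 0b11011101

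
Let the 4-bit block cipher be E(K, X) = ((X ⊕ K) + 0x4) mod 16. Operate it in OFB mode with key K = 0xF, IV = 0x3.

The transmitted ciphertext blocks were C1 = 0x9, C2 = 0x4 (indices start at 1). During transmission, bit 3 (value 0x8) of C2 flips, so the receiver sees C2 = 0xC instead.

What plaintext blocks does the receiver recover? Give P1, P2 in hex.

P1 = 0x9, P2 = 0xF

OFB decryption: S_i = E(K, S_{i−1}) with S_{0} = IV; P_i = C_i ⊕ S_i.
Only C2 changed, to 0xC. In OFB, a change in C_i flips the same bit in P_i only; the keystream is unaffected. Decrypting the received ciphertext:
P1: S = E(K, 0x3) = 0x0; 0x9 ⊕ 0x0 = 0x9.
P2: S = E(K, 0x0) = 0x3; 0xC ⊕ 0x3 = 0xF.
Blocks that differ from the original plaintext: P2.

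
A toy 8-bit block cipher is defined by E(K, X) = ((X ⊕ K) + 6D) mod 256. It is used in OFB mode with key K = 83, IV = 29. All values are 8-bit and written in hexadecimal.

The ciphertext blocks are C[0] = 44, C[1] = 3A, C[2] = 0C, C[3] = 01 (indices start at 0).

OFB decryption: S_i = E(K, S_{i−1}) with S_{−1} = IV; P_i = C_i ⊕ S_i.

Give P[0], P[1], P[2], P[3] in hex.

P[0] = 53, P[1] = 3B, P[2] = E3, P[3] = D8

P[0]: S = E(K, 29) = 17; 44 ⊕ 17 = 53.
P[1]: S = E(K, 17) = 01; 3A ⊕ 01 = 3B.
P[2]: S = E(K, 01) = EF; 0C ⊕ EF = E3.
P[3]: S = E(K, EF) = D9; 01 ⊕ D9 = D8.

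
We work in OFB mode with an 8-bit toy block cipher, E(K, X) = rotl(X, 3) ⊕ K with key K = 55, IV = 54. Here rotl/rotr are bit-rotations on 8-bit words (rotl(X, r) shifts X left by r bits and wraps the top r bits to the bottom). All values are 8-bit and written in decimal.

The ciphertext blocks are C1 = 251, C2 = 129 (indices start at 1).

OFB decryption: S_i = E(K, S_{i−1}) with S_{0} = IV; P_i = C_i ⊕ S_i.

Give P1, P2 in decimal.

P1: S = E(K, 54) = 134; 251 ⊕ 134 = 125.
P2: S = E(K, 134) = 3; 129 ⊕ 3 = 130.

P1 = 125, P2 = 130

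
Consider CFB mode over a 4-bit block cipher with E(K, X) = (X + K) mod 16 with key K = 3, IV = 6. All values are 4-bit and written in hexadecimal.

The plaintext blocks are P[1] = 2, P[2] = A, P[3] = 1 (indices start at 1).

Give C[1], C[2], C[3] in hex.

CFB encryption: C_i = P_i ⊕ E(K, C_{i−1}), with C_{0} = IV.
C[1]: E(K, 6) = 9; 2 ⊕ 9 = B.
C[2]: E(K, B) = E; A ⊕ E = 4.
C[3]: E(K, 4) = 7; 1 ⊕ 7 = 6.

C[1] = B, C[2] = 4, C[3] = 6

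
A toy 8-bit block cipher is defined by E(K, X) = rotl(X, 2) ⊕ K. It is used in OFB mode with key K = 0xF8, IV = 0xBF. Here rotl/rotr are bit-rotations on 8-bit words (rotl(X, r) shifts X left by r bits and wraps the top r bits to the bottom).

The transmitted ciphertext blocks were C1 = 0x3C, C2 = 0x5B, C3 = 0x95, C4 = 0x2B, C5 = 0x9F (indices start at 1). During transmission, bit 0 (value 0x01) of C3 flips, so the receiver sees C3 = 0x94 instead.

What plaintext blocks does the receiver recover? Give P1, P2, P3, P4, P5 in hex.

P1 = 0x3A, P2 = 0xBB, P3 = 0xEF, P4 = 0x3E, P5 = 0x33

OFB decryption: S_i = E(K, S_{i−1}) with S_{0} = IV; P_i = C_i ⊕ S_i.
Only C3 changed, to 0x94. In OFB, a change in C_i flips the same bit in P_i only; the keystream is unaffected. Decrypting the received ciphertext:
P1: S = E(K, 0xBF) = 0x06; 0x3C ⊕ 0x06 = 0x3A.
P2: S = E(K, 0x06) = 0xE0; 0x5B ⊕ 0xE0 = 0xBB.
P3: S = E(K, 0xE0) = 0x7B; 0x94 ⊕ 0x7B = 0xEF.
P4: S = E(K, 0x7B) = 0x15; 0x2B ⊕ 0x15 = 0x3E.
P5: S = E(K, 0x15) = 0xAC; 0x9F ⊕ 0xAC = 0x33.
Blocks that differ from the original plaintext: P3.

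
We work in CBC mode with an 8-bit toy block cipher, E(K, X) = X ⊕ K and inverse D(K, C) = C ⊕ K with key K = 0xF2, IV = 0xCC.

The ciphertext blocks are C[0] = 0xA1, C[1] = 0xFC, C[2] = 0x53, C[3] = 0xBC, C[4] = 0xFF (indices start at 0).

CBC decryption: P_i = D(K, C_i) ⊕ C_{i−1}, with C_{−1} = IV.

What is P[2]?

P[2]: D(K, 0x53) = 0xA1; 0xA1 ⊕ 0xFC = 0x5D.

P[2] = 0x5D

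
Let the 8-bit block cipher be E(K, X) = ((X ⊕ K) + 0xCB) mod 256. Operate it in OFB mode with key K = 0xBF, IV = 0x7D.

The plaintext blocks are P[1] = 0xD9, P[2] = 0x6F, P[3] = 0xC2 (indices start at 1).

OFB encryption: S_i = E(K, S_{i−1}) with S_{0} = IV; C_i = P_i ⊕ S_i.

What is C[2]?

C[2] = 0x92

C[1]: S = E(K, 0x7D) = 0x8D; 0xD9 ⊕ 0x8D = 0x54.
C[2]: S = E(K, 0x8D) = 0xFD; 0x6F ⊕ 0xFD = 0x92.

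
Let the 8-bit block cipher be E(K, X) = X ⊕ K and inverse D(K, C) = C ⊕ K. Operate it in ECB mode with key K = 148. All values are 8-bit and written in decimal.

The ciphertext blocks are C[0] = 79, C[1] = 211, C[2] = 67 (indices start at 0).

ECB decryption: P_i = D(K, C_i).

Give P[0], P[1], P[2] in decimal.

P[0] = 219, P[1] = 71, P[2] = 215

P[0]: D(K, 79) = 219.
P[1]: D(K, 211) = 71.
P[2]: D(K, 67) = 215.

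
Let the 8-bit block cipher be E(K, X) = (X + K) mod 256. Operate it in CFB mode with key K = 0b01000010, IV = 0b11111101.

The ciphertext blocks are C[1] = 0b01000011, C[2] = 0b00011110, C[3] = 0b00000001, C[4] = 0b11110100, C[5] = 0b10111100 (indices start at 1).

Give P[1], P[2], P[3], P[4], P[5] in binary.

CFB decryption: P_i = C_i ⊕ E(K, C_{i−1}), with C_{0} = IV.
P[1]: E(K, 0b11111101) = 0b00111111; 0b01000011 ⊕ 0b00111111 = 0b01111100.
P[2]: E(K, 0b01000011) = 0b10000101; 0b00011110 ⊕ 0b10000101 = 0b10011011.
P[3]: E(K, 0b00011110) = 0b01100000; 0b00000001 ⊕ 0b01100000 = 0b01100001.
P[4]: E(K, 0b00000001) = 0b01000011; 0b11110100 ⊕ 0b01000011 = 0b10110111.
P[5]: E(K, 0b11110100) = 0b00110110; 0b10111100 ⊕ 0b00110110 = 0b10001010.

P[1] = 0b01111100, P[2] = 0b10011011, P[3] = 0b01100001, P[4] = 0b10110111, P[5] = 0b10001010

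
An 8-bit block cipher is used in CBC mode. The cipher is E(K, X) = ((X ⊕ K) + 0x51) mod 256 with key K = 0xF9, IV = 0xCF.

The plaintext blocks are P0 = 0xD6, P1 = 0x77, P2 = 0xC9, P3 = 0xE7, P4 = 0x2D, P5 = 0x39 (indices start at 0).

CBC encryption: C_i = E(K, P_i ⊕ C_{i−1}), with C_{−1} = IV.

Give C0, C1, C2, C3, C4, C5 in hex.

C0 = 0x31, C1 = 0x10, C2 = 0x71, C3 = 0xC0, C4 = 0x65, C5 = 0xF6

C0: P0 ⊕ 0xCF = 0x19; E(K, 0x19) = 0x31.
C1: P1 ⊕ 0x31 = 0x46; E(K, 0x46) = 0x10.
C2: P2 ⊕ 0x10 = 0xD9; E(K, 0xD9) = 0x71.
C3: P3 ⊕ 0x71 = 0x96; E(K, 0x96) = 0xC0.
C4: P4 ⊕ 0xC0 = 0xED; E(K, 0xED) = 0x65.
C5: P5 ⊕ 0x65 = 0x5C; E(K, 0x5C) = 0xF6.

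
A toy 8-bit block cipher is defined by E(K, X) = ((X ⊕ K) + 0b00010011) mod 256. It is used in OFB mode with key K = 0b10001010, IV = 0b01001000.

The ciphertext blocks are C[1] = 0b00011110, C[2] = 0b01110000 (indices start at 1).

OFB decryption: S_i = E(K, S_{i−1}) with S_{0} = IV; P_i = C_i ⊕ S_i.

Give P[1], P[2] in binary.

P[1] = 0b11001011, P[2] = 0b00000010

P[1]: S = E(K, 0b01001000) = 0b11010101; 0b00011110 ⊕ 0b11010101 = 0b11001011.
P[2]: S = E(K, 0b11010101) = 0b01110010; 0b01110000 ⊕ 0b01110010 = 0b00000010.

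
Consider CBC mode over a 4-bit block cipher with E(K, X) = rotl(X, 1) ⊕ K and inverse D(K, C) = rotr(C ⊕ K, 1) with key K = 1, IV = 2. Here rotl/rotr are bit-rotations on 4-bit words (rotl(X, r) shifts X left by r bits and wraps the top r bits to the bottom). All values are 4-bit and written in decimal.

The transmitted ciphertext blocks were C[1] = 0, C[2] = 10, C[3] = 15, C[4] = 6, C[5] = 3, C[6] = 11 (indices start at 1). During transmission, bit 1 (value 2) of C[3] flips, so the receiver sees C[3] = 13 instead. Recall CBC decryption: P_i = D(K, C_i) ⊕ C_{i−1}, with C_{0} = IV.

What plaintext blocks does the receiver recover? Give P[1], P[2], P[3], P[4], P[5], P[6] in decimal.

Only C[3] changed, to 13. In CBC, a change in C_i garbles P_i and flips the same bit in P_{i+1}. Decrypting the received ciphertext:
P[1]: D(K, 0) = 8; 8 ⊕ 2 = 10.
P[2]: D(K, 10) = 13; 13 ⊕ 0 = 13.
P[3]: D(K, 13) = 6; 6 ⊕ 10 = 12.
P[4]: D(K, 6) = 11; 11 ⊕ 13 = 6.
P[5]: D(K, 3) = 1; 1 ⊕ 6 = 7.
P[6]: D(K, 11) = 5; 5 ⊕ 3 = 6.
Blocks that differ from the original plaintext: P[3], P[4].

P[1] = 10, P[2] = 13, P[3] = 12, P[4] = 6, P[5] = 7, P[6] = 6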